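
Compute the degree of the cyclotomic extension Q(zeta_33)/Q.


The degree equals Euler's totient phi(33).
33 = 3 * 11
phi(33) = 20

20


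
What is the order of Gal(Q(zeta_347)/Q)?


|Gal(Q(zeta_347)/Q)| = phi(347)
= 346

346


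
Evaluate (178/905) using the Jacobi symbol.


Compute (178/905) via quadratic reciprocity:
  pull out 2: (2/905) = +1  (since 905 mod 8 = 1)
  reciprocity: (89/905) -> +(905/89)
  reduce: (15/89)
  reciprocity: (15/89) -> +(89/15)
  reduce: (14/15)
  pull out 2: (2/15) = +1  (since 15 mod 8 = 7)
  reciprocity: (7/15) -> -(15/7)
  reduce: (1/7)
  (1/7) = 1
Product of signs = -1

-1


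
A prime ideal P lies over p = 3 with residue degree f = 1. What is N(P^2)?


N(P^a) = p^(a*f)
= 3^(2*1)
= 3^2
= 9

9


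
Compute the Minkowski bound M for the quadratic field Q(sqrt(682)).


d = 682, d mod 4 = 2, so disc(K) = 4d = 2728; |disc(K)| = 2728
Real quadratic field, so n = 2, s = r2 = 0, r1 = 2
M = (n!/n^n) * (4/pi)^s * sqrt(|disc(K)|) = (2!/2^2) * (4/pi)^0 * sqrt(2728)
= 0.5 * 1.000000 * 52.230259
= 26.1151

26.1151


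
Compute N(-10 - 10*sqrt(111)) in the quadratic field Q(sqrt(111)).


N(a + b*sqrt(d)) = a^2 - d*b^2
= (-10)^2 - (111)*(-10)^2
= 100 - 11100
= -11000

-11000


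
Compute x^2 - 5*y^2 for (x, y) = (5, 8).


x^2 - d*y^2
= 5^2 - 5*8^2
= 25 - 320
= -295

-295


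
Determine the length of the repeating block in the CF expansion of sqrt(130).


Run the CF algorithm for sqrt(130).
a_0 = floor(sqrt(130)) = 11; set m_0=0, q_0=1.
Recurrence: m' = q*a - m,  q' = (d - m'^2)/q,  a' = floor((a_0 + m')/q').
  step 1: m=11, q=9, a=2
  step 2: m=7, q=9, a=2
  step 3: m=11, q=1, a=22
a_3 = 2*a_0 = 22, so the period closes here.
sqrt(130) = [11; 2, 2, 22]
Period length = 3

3


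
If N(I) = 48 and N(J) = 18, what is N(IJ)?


N(IJ) = N(I) * N(J)
= 48 * 18
= 864

864


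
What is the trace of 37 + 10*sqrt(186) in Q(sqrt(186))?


Tr(a + b*sqrt(d)) = (a + b*sqrt(d)) + (a - b*sqrt(d)) = 2a
= 2 * (37)
= 74

74


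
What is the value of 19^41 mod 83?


p = 83 is prime and the exponent is (p-1)/2 = 41, so by Euler's criterion 19^41 = (19/83) = +1 or -1 mod 83.
Compute by square-and-multiply:
  41 = 32 + 8 + 1 (binary 101001)
  Repeated squaring mod 83: 19^1 = 19, 19^2 = 29, 19^4 = 11, 19^8 = 38, 19^16 = 33, 19^32 = 10
  19^41 = 19^32 * 19^8 * 19^1 = 10 * 38 * 19 mod 83
    10 * 38 = 380 = 48 mod 83
    48 * 19 = 912 = 82 mod 83
  19^41 = 82 mod 83
Result 82 = p - 1 = -1 mod 83: 19 is a quadratic non-residue mod 83. As a residue in [0, p-1] the value is 82.
19^41 mod 83 = 82

82


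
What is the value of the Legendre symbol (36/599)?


p = 599 is prime, so compute (36/599) with the reciprocity algorithm (Jacobi-symbol steps: pull out 2s via (2/n), flip via reciprocity, reduce):
  pull out 2: (2/599) = +1  (since 599 mod 8 = 7)
  pull out 2: (2/599) = +1  (since 599 mod 8 = 7)
  reciprocity: (9/599) -> +(599/9)
  reduce: (5/9)
  reciprocity: (5/9) -> +(9/5)
  reduce: (4/5)
  pull out 2: (2/5) = -1  (since 5 mod 8 = 5)
  pull out 2: (2/5) = -1  (since 5 mod 8 = 5)
  (1/5) = 1
Product of signs = 1
(36/599) = 1

1


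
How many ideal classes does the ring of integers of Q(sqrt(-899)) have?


K = Q(sqrt(-899)). d mod 4 = 1, so D = disc(K) = d = -899
h(K) equals the number of primitive reduced positive-definite forms (a, b, c) = a*x^2 + b*x*y + c*y^2 with b^2 - 4ac = D,
where reduced means |b| <= a <= c, with b >= 0 whenever |b| = a or a = c, and primitive means gcd(a, b, c) = 1.
Reduced forces 3a^2 <= |D| = 899, so 1 <= a <= 17; b must have the parity of D, and c = (b^2 - D)/(4a) must be an integer >= a.
Enumerate a = 1..17, b in [-a, a]:
  a=1: (1, 1, 225)  [1]
  a=2: none
  a=3: (3, -1, 75), (3, 1, 75)  [2]
  a=4: none
  a=5: (5, -1, 45), (5, 1, 45)  [2]
  a=6: none
  a=7: (7, -5, 33), (7, 5, 33)  [2]
  a=8: none
  a=9: (9, -1, 25), (9, 1, 25)  [2]
  a=10: none
  a=11: (11, -5, 21), (11, 5, 21)  [2]
  a=12..14: none
  a=15: (15, -11, 17), (15, 1, 15), (15, 11, 17)  [3]
  a=16..17: none
Total reduced forms: 1 + 2 + 2 + 2 + 2 + 2 + 3 = 14
h = 14

14


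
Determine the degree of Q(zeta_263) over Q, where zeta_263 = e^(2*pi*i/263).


The degree equals Euler's totient phi(263).
263 = 263
phi(263) = 262

262


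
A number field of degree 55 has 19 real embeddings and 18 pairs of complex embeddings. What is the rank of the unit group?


By Dirichlet's unit theorem:
rank = r1 + r2 - 1
= 19 + 18 - 1
= 36

36


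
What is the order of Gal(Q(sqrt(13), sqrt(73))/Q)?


The 2 square roots of distinct primes are multiplicatively independent over Q,
so [K:Q] = 2^2 and Gal(K/Q) is isomorphic to (Z/2Z)^2.
|Gal| = 2^2 = 4

4


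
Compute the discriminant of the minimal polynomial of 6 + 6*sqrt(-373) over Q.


The element 6 + 6*sqrt(-373) has minimal polynomial:
x^2 - 12*x + 13464
Discriminant = (-12)^2 - 4*(13464)
= 144 - 53856
= -53712

-53712


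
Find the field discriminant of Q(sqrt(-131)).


For K = Q(sqrt(d)) with d squarefree: disc(K) = d if d = 1 mod 4, and disc(K) = 4d if d = 2 or 3 mod 4.
Here d = -131, and d mod 4 = 1.
d = 1 mod 4 (O_K = Z[(1+sqrt(d))/2]), so disc(K) = d = -131

-131


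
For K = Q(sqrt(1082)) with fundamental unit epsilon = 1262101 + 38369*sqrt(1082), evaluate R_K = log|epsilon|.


epsilon = 1262101 + 38369*sqrt(1082)
= 2.5242e+06
R = ln(2.5242e+06)
= 14.7414

14.7414


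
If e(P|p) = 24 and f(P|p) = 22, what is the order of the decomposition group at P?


|D_P| = e * f
= 24 * 22
= 528

528


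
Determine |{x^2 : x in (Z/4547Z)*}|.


For prime p, the number of non-zero quadratic residues is (p-1)/2.
= (4547-1)/2
= 2273

2273


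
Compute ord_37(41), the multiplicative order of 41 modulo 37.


We want ord_37(41), the smallest k >= 1 with 41^k = 1 mod 37.
n = 37 = 37, phi(37) = 36; the order divides phi(n).
Divisors of 36: 1, 2, 3, 4, 6, 9, 12, 18, 36
Repeated squaring mod 37: 41^1 = 4, 41^2 = 16, 41^4 = 34, 41^8 = 9, 41^16 = 7, 41^32 = 12
Test divisors in increasing order:
  k=1: 41^1 = 4 mod 37
  k=2: 41^2 = 16 mod 37
  k=3: 41^3 = 16 * 4 = 27 mod 37
  k=4: 41^4 = 34 mod 37
  k=6: 41^6 = 34 * 16 = 26 mod 37
  k=9: 41^9 = 9 * 4 = 36 mod 37
  k=12: 41^12 = 9 * 34 = 10 mod 37
  k=18: 41^18 = 7 * 16 = 1 mod 37  <- first divisor giving 1
Order = 18

18


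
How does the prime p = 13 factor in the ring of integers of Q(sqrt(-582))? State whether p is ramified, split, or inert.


K = Q(sqrt(-582)). Since d mod 4 = 2, disc(K) = -2328.
Check p | disc: -2328 mod 13 = 12.
p does not divide disc. Compute Legendre symbol (d/p):
3^((13-1)/2) mod 13 = 1
(d/p) = 1, so p splits: (p) = P*P' with e=1, f=1, g=2.
Therefore p is split.

split


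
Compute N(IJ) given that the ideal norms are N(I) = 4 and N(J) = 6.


N(IJ) = N(I) * N(J)
= 4 * 6
= 24

24


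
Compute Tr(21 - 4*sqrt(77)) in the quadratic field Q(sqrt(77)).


Tr(a + b*sqrt(d)) = (a + b*sqrt(d)) + (a - b*sqrt(d)) = 2a
= 2 * (21)
= 42

42


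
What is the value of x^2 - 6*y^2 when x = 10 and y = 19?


x^2 - d*y^2
= 10^2 - 6*19^2
= 100 - 2166
= -2066

-2066


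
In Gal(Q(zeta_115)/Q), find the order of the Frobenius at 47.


The Frobenius at p in Gal(Q(zeta_n)/Q) = (Z/nZ)* is the class of p, so its order is ord_115(47), the smallest k >= 1 with 47^k = 1 mod 115.
n = 115 = 5 * 23, phi(115) = 88; the order divides phi(n).
Divisors of 88: 1, 2, 4, 8, 11, 22, 44, 88
Repeated squaring mod 115: 47^1 = 47, 47^2 = 24, 47^4 = 1, 47^8 = 1, 47^16 = 1, 47^32 = 1, 47^64 = 1
Test divisors in increasing order:
  k=1: 47^1 = 47 mod 115
  k=2: 47^2 = 24 mod 115
  k=4: 47^4 = 1 mod 115  <- first divisor giving 1
Order = 4

4


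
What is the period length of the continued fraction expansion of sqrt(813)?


Run the CF algorithm for sqrt(813).
a_0 = floor(sqrt(813)) = 28; set m_0=0, q_0=1.
Recurrence: m' = q*a - m,  q' = (d - m'^2)/q,  a' = floor((a_0 + m')/q').
  step 1: m=28, q=29, a=1
  step 2: m=1, q=28, a=1
  step 3: m=27, q=3, a=18
  step 4: m=27, q=28, a=1
  step 5: m=1, q=29, a=1
  step 6: m=28, q=1, a=56
a_6 = 2*a_0 = 56, so the period closes here.
sqrt(813) = [28; 1, 1, 18, 1, 1, 56]
Period length = 6

6


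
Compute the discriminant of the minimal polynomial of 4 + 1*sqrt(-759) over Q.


The element 4 + 1*sqrt(-759) has minimal polynomial:
x^2 - 8*x + 775
Discriminant = (-8)^2 - 4*(775)
= 64 - 3100
= -3036

-3036


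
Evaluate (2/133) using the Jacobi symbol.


Compute (2/133) via quadratic reciprocity:
  pull out 2: (2/133) = -1  (since 133 mod 8 = 5)
  (1/133) = 1
Product of signs = -1

-1


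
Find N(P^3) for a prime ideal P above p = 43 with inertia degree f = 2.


N(P^a) = p^(a*f)
= 43^(3*2)
= 43^6
= 6321363049

6321363049


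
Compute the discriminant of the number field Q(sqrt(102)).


For K = Q(sqrt(d)) with d squarefree: disc(K) = d if d = 1 mod 4, and disc(K) = 4d if d = 2 or 3 mod 4.
Here d = 102, and d mod 4 = 2.
d = 2 mod 4, not 1 (O_K = Z[sqrt(d)]), so disc(K) = 4d = 4 * (102) = 408

408


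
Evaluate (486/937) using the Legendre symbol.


p = 937 is prime, so compute (486/937) with the reciprocity algorithm (Jacobi-symbol steps: pull out 2s via (2/n), flip via reciprocity, reduce):
  pull out 2: (2/937) = +1  (since 937 mod 8 = 1)
  reciprocity: (243/937) -> +(937/243)
  reduce: (208/243)
  pull out 2: (2/243) = -1  (since 243 mod 8 = 3)
  pull out 2: (2/243) = -1  (since 243 mod 8 = 3)
  pull out 2: (2/243) = -1  (since 243 mod 8 = 3)
  pull out 2: (2/243) = -1  (since 243 mod 8 = 3)
  reciprocity: (13/243) -> +(243/13)
  reduce: (9/13)
  reciprocity: (9/13) -> +(13/9)
  reduce: (4/9)
  pull out 2: (2/9) = +1  (since 9 mod 8 = 1)
  pull out 2: (2/9) = +1  (since 9 mod 8 = 1)
  (1/9) = 1
Product of signs = 1
(486/937) = 1

1


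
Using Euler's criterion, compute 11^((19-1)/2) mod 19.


p = 19 is prime and the exponent is (p-1)/2 = 9, so by Euler's criterion 11^9 = (11/19) = +1 or -1 mod 19.
Compute by square-and-multiply:
  9 = 8 + 1 (binary 1001)
  Repeated squaring mod 19: 11^1 = 11, 11^2 = 7, 11^4 = 11, 11^8 = 7
  11^9 = 11^8 * 11^1 = 7 * 11 mod 19
    7 * 11 = 77 = 1 mod 19
  11^9 = 1 mod 19
Result 1: 11 is a quadratic residue mod 19.
11^9 mod 19 = 1

1


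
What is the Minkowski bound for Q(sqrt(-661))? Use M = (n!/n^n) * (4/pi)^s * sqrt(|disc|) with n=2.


d = -661, d mod 4 = 3, so disc(K) = 4d = -2644; |disc(K)| = 2644
Imaginary quadratic field, so n = 2, s = r2 = 1, r1 = 0
M = (n!/n^n) * (4/pi)^s * sqrt(|disc(K)|) = (2!/2^2) * (4/pi)^1 * sqrt(2644)
= 0.5 * 1.273240 * 51.419841
= 32.7349

32.7349


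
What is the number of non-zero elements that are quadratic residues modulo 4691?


For prime p, the number of non-zero quadratic residues is (p-1)/2.
= (4691-1)/2
= 2345

2345


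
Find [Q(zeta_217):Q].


The degree equals Euler's totient phi(217).
217 = 7 * 31
phi(217) = 180

180


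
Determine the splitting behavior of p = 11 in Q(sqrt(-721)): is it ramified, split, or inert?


K = Q(sqrt(-721)). Since d mod 4 = 3, disc(K) = -2884.
Check p | disc: -2884 mod 11 = 9.
p does not divide disc. Compute Legendre symbol (d/p):
5^((11-1)/2) mod 11 = 1
(d/p) = 1, so p splits: (p) = P*P' with e=1, f=1, g=2.
Therefore p is split.

split


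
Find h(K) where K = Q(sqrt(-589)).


K = Q(sqrt(-589)). d mod 4 = 3, so D = disc(K) = 4d = -2356
h(K) equals the number of primitive reduced positive-definite forms (a, b, c) = a*x^2 + b*x*y + c*y^2 with b^2 - 4ac = D,
where reduced means |b| <= a <= c, with b >= 0 whenever |b| = a or a = c, and primitive means gcd(a, b, c) = 1.
Reduced forces 3a^2 <= |D| = 2356, so 1 <= a <= 28; b must have the parity of D, and c = (b^2 - D)/(4a) must be an integer >= a.
Enumerate a = 1..28, b in [-a, a]:
  a=1: (1, 0, 589)  [1]
  a=2: (2, 2, 295)  [1]
  a=3..4: none
  a=5: (5, -2, 118), (5, 2, 118)  [2]
  a=6..9: none
  a=10: (10, -2, 59), (10, 2, 59)  [2]
  a=11: (11, -8, 55), (11, 8, 55)  [2]
  a=12: none
  a=13: (13, -6, 46), (13, 6, 46)  [2]
  a=14..18: none
  a=19: (19, 0, 31)  [1]
  a=20..21: none
  a=22: (22, -14, 29), (22, 14, 29)  [2]
  a=23: (23, -6, 26), (23, 6, 26)  [2]
  a=24: none
  a=25: (25, 12, 25)  [1]
  a=26..28: none
Total reduced forms: 1 + 1 + 2 + 2 + 2 + 2 + 1 + 2 + 2 + 1 = 16
h = 16

16


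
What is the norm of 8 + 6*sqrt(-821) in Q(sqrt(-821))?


N(a + b*sqrt(d)) = a^2 - d*b^2
= (8)^2 - (-821)*(6)^2
= 64 + 29556
= 29620

29620


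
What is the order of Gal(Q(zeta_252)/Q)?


|Gal(Q(zeta_252)/Q)| = phi(252)
= 72

72


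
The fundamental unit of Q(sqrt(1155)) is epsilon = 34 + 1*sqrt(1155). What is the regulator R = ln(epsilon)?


epsilon = 34 + 1*sqrt(1155)
= 67.9853
R = ln(67.9853)
= 4.2193

4.2193


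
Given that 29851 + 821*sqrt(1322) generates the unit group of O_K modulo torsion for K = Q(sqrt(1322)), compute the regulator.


epsilon = 29851 + 821*sqrt(1322)
= 59702.0000
R = ln(59702.0000)
= 10.9971

10.9971


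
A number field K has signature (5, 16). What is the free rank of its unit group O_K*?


By Dirichlet's unit theorem:
rank = r1 + r2 - 1
= 5 + 16 - 1
= 20

20


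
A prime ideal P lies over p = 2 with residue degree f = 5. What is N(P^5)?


N(P^a) = p^(a*f)
= 2^(5*5)
= 2^25
= 33554432

33554432


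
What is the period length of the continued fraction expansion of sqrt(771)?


Run the CF algorithm for sqrt(771).
a_0 = floor(sqrt(771)) = 27; set m_0=0, q_0=1.
Recurrence: m' = q*a - m,  q' = (d - m'^2)/q,  a' = floor((a_0 + m')/q').
  step 1: m=27, q=42, a=1
  step 2: m=15, q=13, a=3
  step 3: m=24, q=15, a=3
  step 4: m=21, q=22, a=2
  step 5: m=23, q=11, a=4
  step 6: m=21, q=30, a=1
  step 7: m=9, q=23, a=1
  step 8: m=14, q=25, a=1
  step 9: m=11, q=26, a=1
  step 10: m=15, q=21, a=2
  step 11: m=27, q=2, a=27
  step 12: m=27, q=21, a=2
  step 13: m=15, q=26, a=1
  step 14: m=11, q=25, a=1
  step 15: m=14, q=23, a=1
  step 16: m=9, q=30, a=1
  step 17: m=21, q=11, a=4
  step 18: m=23, q=22, a=2
  step 19: m=21, q=15, a=3
  step 20: m=24, q=13, a=3
  step 21: m=15, q=42, a=1
  step 22: m=27, q=1, a=54
a_22 = 2*a_0 = 54, so the period closes here.
sqrt(771) = [27; 1, 3, 3, 2, 4, 1, 1, 1, 1, 2, 27, 2, 1, 1, 1, 1, 4, 2, 3, 3, 1, 54]
Period length = 22

22


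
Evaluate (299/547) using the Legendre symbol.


p = 547 is prime, so compute (299/547) with the reciprocity algorithm (Jacobi-symbol steps: pull out 2s via (2/n), flip via reciprocity, reduce):
  reciprocity: (299/547) -> -(547/299)
  reduce: (248/299)
  pull out 2: (2/299) = -1  (since 299 mod 8 = 3)
  pull out 2: (2/299) = -1  (since 299 mod 8 = 3)
  pull out 2: (2/299) = -1  (since 299 mod 8 = 3)
  reciprocity: (31/299) -> -(299/31)
  reduce: (20/31)
  pull out 2: (2/31) = +1  (since 31 mod 8 = 7)
  pull out 2: (2/31) = +1  (since 31 mod 8 = 7)
  reciprocity: (5/31) -> +(31/5)
  reduce: (1/5)
  (1/5) = 1
Product of signs = -1
(299/547) = -1

-1


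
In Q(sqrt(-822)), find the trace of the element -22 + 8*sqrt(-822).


Tr(a + b*sqrt(d)) = (a + b*sqrt(d)) + (a - b*sqrt(d)) = 2a
= 2 * (-22)
= -44

-44


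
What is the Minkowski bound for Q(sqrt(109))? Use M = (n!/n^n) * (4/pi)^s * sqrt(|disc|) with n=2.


d = 109, d mod 4 = 1, so disc(K) = d = 109; |disc(K)| = 109
Real quadratic field, so n = 2, s = r2 = 0, r1 = 2
M = (n!/n^n) * (4/pi)^s * sqrt(|disc(K)|) = (2!/2^2) * (4/pi)^0 * sqrt(109)
= 0.5 * 1.000000 * 10.440307
= 5.2202

5.2202


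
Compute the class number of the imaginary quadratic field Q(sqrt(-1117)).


K = Q(sqrt(-1117)). d mod 4 = 3, so D = disc(K) = 4d = -4468
h(K) equals the number of primitive reduced positive-definite forms (a, b, c) = a*x^2 + b*x*y + c*y^2 with b^2 - 4ac = D,
where reduced means |b| <= a <= c, with b >= 0 whenever |b| = a or a = c, and primitive means gcd(a, b, c) = 1.
Reduced forces 3a^2 <= |D| = 4468, so 1 <= a <= 38; b must have the parity of D, and c = (b^2 - D)/(4a) must be an integer >= a.
Enumerate a = 1..38, b in [-a, a]:
  a=1: (1, 0, 1117)  [1]
  a=2: (2, 2, 559)  [1]
  a=3..10: none
  a=11: (11, -8, 103), (11, 8, 103)  [2]
  a=12: none
  a=13: (13, -2, 86), (13, 2, 86)  [2]
  a=14..18: none
  a=19: (19, -4, 59), (19, 4, 59)  [2]
  a=20..21: none
  a=22: (22, -14, 53), (22, 14, 53)  [2]
  a=23..25: none
  a=26: (26, -2, 43), (26, 2, 43)  [2]
  a=27..36: none
  a=37: (37, -34, 38), (37, 34, 38)  [2]
  a=38: none
Total reduced forms: 1 + 1 + 2 + 2 + 2 + 2 + 2 + 2 = 14
h = 14

14


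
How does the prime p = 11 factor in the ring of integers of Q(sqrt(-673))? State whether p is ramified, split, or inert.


K = Q(sqrt(-673)). Since d mod 4 = 3, disc(K) = -2692.
Check p | disc: -2692 mod 11 = 3.
p does not divide disc. Compute Legendre symbol (d/p):
9^((11-1)/2) mod 11 = 1
(d/p) = 1, so p splits: (p) = P*P' with e=1, f=1, g=2.
Therefore p is split.

split


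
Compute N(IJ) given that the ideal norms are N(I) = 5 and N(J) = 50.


N(IJ) = N(I) * N(J)
= 5 * 50
= 250

250


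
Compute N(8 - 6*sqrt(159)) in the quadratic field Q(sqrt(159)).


N(a + b*sqrt(d)) = a^2 - d*b^2
= (8)^2 - (159)*(-6)^2
= 64 - 5724
= -5660

-5660


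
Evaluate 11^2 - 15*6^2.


x^2 - d*y^2
= 11^2 - 15*6^2
= 121 - 540
= -419

-419


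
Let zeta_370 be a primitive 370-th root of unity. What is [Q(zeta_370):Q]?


The degree equals Euler's totient phi(370).
370 = 2 * 5 * 37
phi(370) = 144

144


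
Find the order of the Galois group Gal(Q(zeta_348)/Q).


|Gal(Q(zeta_348)/Q)| = phi(348)
= 112

112


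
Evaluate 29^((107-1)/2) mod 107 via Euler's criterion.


p = 107 is prime and the exponent is (p-1)/2 = 53, so by Euler's criterion 29^53 = (29/107) = +1 or -1 mod 107.
Compute by square-and-multiply:
  53 = 32 + 16 + 4 + 1 (binary 110101)
  Repeated squaring mod 107: 29^1 = 29, 29^2 = 92, 29^4 = 11, 29^8 = 14, 29^16 = 89, 29^32 = 3
  29^53 = 29^32 * 29^16 * 29^4 * 29^1 = 3 * 89 * 11 * 29 mod 107
    3 * 89 = 267 = 53 mod 107
    53 * 11 = 583 = 48 mod 107
    48 * 29 = 1392 = 1 mod 107
  29^53 = 1 mod 107
Result 1: 29 is a quadratic residue mod 107.
29^53 mod 107 = 1

1


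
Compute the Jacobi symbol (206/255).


Compute (206/255) via quadratic reciprocity:
  pull out 2: (2/255) = +1  (since 255 mod 8 = 7)
  reciprocity: (103/255) -> -(255/103)
  reduce: (49/103)
  reciprocity: (49/103) -> +(103/49)
  reduce: (5/49)
  reciprocity: (5/49) -> +(49/5)
  reduce: (4/5)
  pull out 2: (2/5) = -1  (since 5 mod 8 = 5)
  pull out 2: (2/5) = -1  (since 5 mod 8 = 5)
  (1/5) = 1
Product of signs = -1

-1


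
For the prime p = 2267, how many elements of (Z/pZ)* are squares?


For prime p, the number of non-zero quadratic residues is (p-1)/2.
= (2267-1)/2
= 1133

1133


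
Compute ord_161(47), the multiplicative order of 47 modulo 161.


We want ord_161(47), the smallest k >= 1 with 47^k = 1 mod 161.
n = 161 = 7 * 23, phi(161) = 132; the order divides phi(n).
Divisors of 132: 1, 2, 3, 4, 6, 11, 12, 22, 33, 44, 66, 132
Repeated squaring mod 161: 47^1 = 47, 47^2 = 116, 47^4 = 93, 47^8 = 116, 47^16 = 93, 47^32 = 116, 47^64 = 93, 47^128 = 116
Test divisors in increasing order:
  k=1: 47^1 = 47 mod 161
  k=2: 47^2 = 116 mod 161
  k=3: 47^3 = 116 * 47 = 139 mod 161
  k=4: 47^4 = 93 mod 161
  k=6: 47^6 = 93 * 116 = 1 mod 161  <- first divisor giving 1
Order = 6

6


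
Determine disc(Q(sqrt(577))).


For K = Q(sqrt(d)) with d squarefree: disc(K) = d if d = 1 mod 4, and disc(K) = 4d if d = 2 or 3 mod 4.
Here d = 577, and d mod 4 = 1.
d = 1 mod 4 (O_K = Z[(1+sqrt(d))/2]), so disc(K) = d = 577

577


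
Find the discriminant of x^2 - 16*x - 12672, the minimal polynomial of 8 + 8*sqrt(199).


The element 8 + 8*sqrt(199) has minimal polynomial:
x^2 - 16*x - 12672
Discriminant = (-16)^2 - 4*(-12672)
= 256 + 50688
= 50944

50944


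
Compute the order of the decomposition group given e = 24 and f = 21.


|D_P| = e * f
= 24 * 21
= 504

504


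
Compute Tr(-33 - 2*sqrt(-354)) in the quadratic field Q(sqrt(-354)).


Tr(a + b*sqrt(d)) = (a + b*sqrt(d)) + (a - b*sqrt(d)) = 2a
= 2 * (-33)
= -66

-66


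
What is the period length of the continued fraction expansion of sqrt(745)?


Run the CF algorithm for sqrt(745).
a_0 = floor(sqrt(745)) = 27; set m_0=0, q_0=1.
Recurrence: m' = q*a - m,  q' = (d - m'^2)/q,  a' = floor((a_0 + m')/q').
  step 1: m=27, q=16, a=3
  step 2: m=21, q=19, a=2
  step 3: m=17, q=24, a=1
  step 4: m=7, q=29, a=1
  step 5: m=22, q=9, a=5
  step 6: m=23, q=24, a=2
  step 7: m=25, q=5, a=10
  step 8: m=25, q=24, a=2
  step 9: m=23, q=9, a=5
  step 10: m=22, q=29, a=1
  step 11: m=7, q=24, a=1
  step 12: m=17, q=19, a=2
  step 13: m=21, q=16, a=3
  step 14: m=27, q=1, a=54
a_14 = 2*a_0 = 54, so the period closes here.
sqrt(745) = [27; 3, 2, 1, 1, 5, 2, 10, 2, 5, 1, 1, 2, 3, 54]
Period length = 14

14


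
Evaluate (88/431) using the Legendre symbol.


p = 431 is prime, so compute (88/431) with the reciprocity algorithm (Jacobi-symbol steps: pull out 2s via (2/n), flip via reciprocity, reduce):
  pull out 2: (2/431) = +1  (since 431 mod 8 = 7)
  pull out 2: (2/431) = +1  (since 431 mod 8 = 7)
  pull out 2: (2/431) = +1  (since 431 mod 8 = 7)
  reciprocity: (11/431) -> -(431/11)
  reduce: (2/11)
  pull out 2: (2/11) = -1  (since 11 mod 8 = 3)
  (1/11) = 1
Product of signs = 1
(88/431) = 1

1


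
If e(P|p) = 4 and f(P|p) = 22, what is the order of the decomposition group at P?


|D_P| = e * f
= 4 * 22
= 88

88


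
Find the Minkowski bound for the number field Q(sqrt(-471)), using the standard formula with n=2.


d = -471, d mod 4 = 1, so disc(K) = d = -471; |disc(K)| = 471
Imaginary quadratic field, so n = 2, s = r2 = 1, r1 = 0
M = (n!/n^n) * (4/pi)^s * sqrt(|disc(K)|) = (2!/2^2) * (4/pi)^1 * sqrt(471)
= 0.5 * 1.273240 * 21.702534
= 13.8163

13.8163


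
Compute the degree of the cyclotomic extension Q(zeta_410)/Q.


The degree equals Euler's totient phi(410).
410 = 2 * 5 * 41
phi(410) = 160

160


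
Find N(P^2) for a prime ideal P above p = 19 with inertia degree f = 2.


N(P^a) = p^(a*f)
= 19^(2*2)
= 19^4
= 130321

130321


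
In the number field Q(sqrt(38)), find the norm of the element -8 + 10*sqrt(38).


N(a + b*sqrt(d)) = a^2 - d*b^2
= (-8)^2 - (38)*(10)^2
= 64 - 3800
= -3736

-3736


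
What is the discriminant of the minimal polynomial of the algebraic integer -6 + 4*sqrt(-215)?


The element -6 + 4*sqrt(-215) has minimal polynomial:
x^2 + 12*x + 3476
Discriminant = (12)^2 - 4*(3476)
= 144 - 13904
= -13760

-13760


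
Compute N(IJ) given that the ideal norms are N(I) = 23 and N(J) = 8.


N(IJ) = N(I) * N(J)
= 23 * 8
= 184

184


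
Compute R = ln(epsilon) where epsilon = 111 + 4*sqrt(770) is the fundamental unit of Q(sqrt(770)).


epsilon = 111 + 4*sqrt(770)
= 221.9955
R = ln(221.9955)
= 5.4027

5.4027


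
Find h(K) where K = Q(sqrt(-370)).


K = Q(sqrt(-370)). d mod 4 = 2, so D = disc(K) = 4d = -1480
h(K) equals the number of primitive reduced positive-definite forms (a, b, c) = a*x^2 + b*x*y + c*y^2 with b^2 - 4ac = D,
where reduced means |b| <= a <= c, with b >= 0 whenever |b| = a or a = c, and primitive means gcd(a, b, c) = 1.
Reduced forces 3a^2 <= |D| = 1480, so 1 <= a <= 22; b must have the parity of D, and c = (b^2 - D)/(4a) must be an integer >= a.
Enumerate a = 1..22, b in [-a, a]:
  a=1: (1, 0, 370)  [1]
  a=2: (2, 0, 185)  [1]
  a=3..4: none
  a=5: (5, 0, 74)  [1]
  a=6: none
  a=7: (7, -2, 53), (7, 2, 53)  [2]
  a=8..9: none
  a=10: (10, 0, 37)  [1]
  a=11: (11, -4, 34), (11, 4, 34)  [2]
  a=12..13: none
  a=14: (14, -12, 29), (14, 12, 29)  [2]
  a=15..16: none
  a=17: (17, -4, 22), (17, 4, 22)  [2]
  a=18..22: none
Total reduced forms: 1 + 1 + 1 + 2 + 1 + 2 + 2 + 2 = 12
h = 12

12


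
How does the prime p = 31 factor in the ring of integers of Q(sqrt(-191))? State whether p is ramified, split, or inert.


K = Q(sqrt(-191)). Since d mod 4 = 1, disc(K) = -191.
Check p | disc: -191 mod 31 = 26.
p does not divide disc. Compute Legendre symbol (d/p):
26^((31-1)/2) mod 31 = -1
(d/p) = -1, so p is inert: (p) stays prime with e=1, f=2, g=1.
Therefore p is inert.

inert


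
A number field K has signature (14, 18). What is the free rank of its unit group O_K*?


By Dirichlet's unit theorem:
rank = r1 + r2 - 1
= 14 + 18 - 1
= 31

31


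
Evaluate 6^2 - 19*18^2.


x^2 - d*y^2
= 6^2 - 19*18^2
= 36 - 6156
= -6120

-6120


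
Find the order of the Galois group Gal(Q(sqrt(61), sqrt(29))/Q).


The 2 square roots of distinct primes are multiplicatively independent over Q,
so [K:Q] = 2^2 and Gal(K/Q) is isomorphic to (Z/2Z)^2.
|Gal| = 2^2 = 4

4


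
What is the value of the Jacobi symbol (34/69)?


Compute (34/69) via quadratic reciprocity:
  pull out 2: (2/69) = -1  (since 69 mod 8 = 5)
  reciprocity: (17/69) -> +(69/17)
  reduce: (1/17)
  (1/17) = 1
Product of signs = -1

-1


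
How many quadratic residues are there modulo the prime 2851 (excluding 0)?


For prime p, the number of non-zero quadratic residues is (p-1)/2.
= (2851-1)/2
= 1425

1425


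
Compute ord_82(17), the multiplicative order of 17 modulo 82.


We want ord_82(17), the smallest k >= 1 with 17^k = 1 mod 82.
n = 82 = 2 * 41, phi(82) = 40; the order divides phi(n).
Divisors of 40: 1, 2, 4, 5, 8, 10, 20, 40
Repeated squaring mod 82: 17^1 = 17, 17^2 = 43, 17^4 = 45, 17^8 = 57, 17^16 = 51, 17^32 = 59
Test divisors in increasing order:
  k=1: 17^1 = 17 mod 82
  k=2: 17^2 = 43 mod 82
  k=4: 17^4 = 45 mod 82
  k=5: 17^5 = 45 * 17 = 27 mod 82
  k=8: 17^8 = 57 mod 82
  k=10: 17^10 = 57 * 43 = 73 mod 82
  k=20: 17^20 = 51 * 45 = 81 mod 82
  k=40: 17^40 = 59 * 57 = 1 mod 82  <- first divisor giving 1
Order = 40

40


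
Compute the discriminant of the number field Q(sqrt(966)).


For K = Q(sqrt(d)) with d squarefree: disc(K) = d if d = 1 mod 4, and disc(K) = 4d if d = 2 or 3 mod 4.
Here d = 966, and d mod 4 = 2.
d = 2 mod 4, not 1 (O_K = Z[sqrt(d)]), so disc(K) = 4d = 4 * (966) = 3864

3864


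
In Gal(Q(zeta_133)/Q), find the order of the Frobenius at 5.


The Frobenius at p in Gal(Q(zeta_n)/Q) = (Z/nZ)* is the class of p, so its order is ord_133(5), the smallest k >= 1 with 5^k = 1 mod 133.
n = 133 = 7 * 19, phi(133) = 108; the order divides phi(n).
Divisors of 108: 1, 2, 3, 4, 6, 9, 12, 18, 27, 36, 54, 108
Repeated squaring mod 133: 5^1 = 5, 5^2 = 25, 5^4 = 93, 5^8 = 4, 5^16 = 16, 5^32 = 123, 5^64 = 100
Test divisors in increasing order:
  k=1: 5^1 = 5 mod 133
  k=2: 5^2 = 25 mod 133
  k=3: 5^3 = 25 * 5 = 125 mod 133
  k=4: 5^4 = 93 mod 133
  k=6: 5^6 = 93 * 25 = 64 mod 133
  k=9: 5^9 = 4 * 5 = 20 mod 133
  k=12: 5^12 = 4 * 93 = 106 mod 133
  k=18: 5^18 = 16 * 25 = 1 mod 133  <- first divisor giving 1
Order = 18

18


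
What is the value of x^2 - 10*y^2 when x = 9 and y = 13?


x^2 - d*y^2
= 9^2 - 10*13^2
= 81 - 1690
= -1609

-1609


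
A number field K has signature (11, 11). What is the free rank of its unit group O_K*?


By Dirichlet's unit theorem:
rank = r1 + r2 - 1
= 11 + 11 - 1
= 21

21


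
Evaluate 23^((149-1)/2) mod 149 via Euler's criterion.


p = 149 is prime and the exponent is (p-1)/2 = 74, so by Euler's criterion 23^74 = (23/149) = +1 or -1 mod 149.
Compute by square-and-multiply:
  74 = 64 + 8 + 2 (binary 1001010)
  Repeated squaring mod 149: 23^1 = 23, 23^2 = 82, 23^4 = 19, 23^8 = 63, 23^16 = 95, 23^32 = 85, 23^64 = 73
  23^74 = 23^64 * 23^8 * 23^2 = 73 * 63 * 82 mod 149
    73 * 63 = 4599 = 129 mod 149
    129 * 82 = 10578 = 148 mod 149
  23^74 = 148 mod 149
Result 148 = p - 1 = -1 mod 149: 23 is a quadratic non-residue mod 149. As a residue in [0, p-1] the value is 148.
23^74 mod 149 = 148

148


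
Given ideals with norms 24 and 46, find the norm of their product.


N(IJ) = N(I) * N(J)
= 24 * 46
= 1104

1104


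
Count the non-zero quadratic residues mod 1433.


For prime p, the number of non-zero quadratic residues is (p-1)/2.
= (1433-1)/2
= 716

716


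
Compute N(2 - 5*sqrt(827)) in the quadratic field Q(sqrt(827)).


N(a + b*sqrt(d)) = a^2 - d*b^2
= (2)^2 - (827)*(-5)^2
= 4 - 20675
= -20671

-20671


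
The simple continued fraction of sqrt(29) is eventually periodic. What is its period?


Run the CF algorithm for sqrt(29).
a_0 = floor(sqrt(29)) = 5; set m_0=0, q_0=1.
Recurrence: m' = q*a - m,  q' = (d - m'^2)/q,  a' = floor((a_0 + m')/q').
  step 1: m=5, q=4, a=2
  step 2: m=3, q=5, a=1
  step 3: m=2, q=5, a=1
  step 4: m=3, q=4, a=2
  step 5: m=5, q=1, a=10
a_5 = 2*a_0 = 10, so the period closes here.
sqrt(29) = [5; 2, 1, 1, 2, 10]
Period length = 5

5


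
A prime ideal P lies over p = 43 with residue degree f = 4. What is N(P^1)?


N(P^a) = p^(a*f)
= 43^(1*4)
= 43^4
= 3418801

3418801


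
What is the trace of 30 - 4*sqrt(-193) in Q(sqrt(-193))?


Tr(a + b*sqrt(d)) = (a + b*sqrt(d)) + (a - b*sqrt(d)) = 2a
= 2 * (30)
= 60

60


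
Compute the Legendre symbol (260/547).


p = 547 is prime, so compute (260/547) with the reciprocity algorithm (Jacobi-symbol steps: pull out 2s via (2/n), flip via reciprocity, reduce):
  pull out 2: (2/547) = -1  (since 547 mod 8 = 3)
  pull out 2: (2/547) = -1  (since 547 mod 8 = 3)
  reciprocity: (65/547) -> +(547/65)
  reduce: (27/65)
  reciprocity: (27/65) -> +(65/27)
  reduce: (11/27)
  reciprocity: (11/27) -> -(27/11)
  reduce: (5/11)
  reciprocity: (5/11) -> +(11/5)
  reduce: (1/5)
  (1/5) = 1
Product of signs = -1
(260/547) = -1

-1


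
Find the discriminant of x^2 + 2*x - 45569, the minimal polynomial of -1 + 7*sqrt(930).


The element -1 + 7*sqrt(930) has minimal polynomial:
x^2 + 2*x - 45569
Discriminant = (2)^2 - 4*(-45569)
= 4 + 182276
= 182280

182280


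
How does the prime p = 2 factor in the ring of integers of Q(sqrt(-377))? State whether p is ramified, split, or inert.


K = Q(sqrt(-377)). Since d mod 4 = 3, disc(K) = -1508.
Check p | disc: -1508 mod 2 = 0.
p divides disc, so p ramifies: (p) = P^2 with e=2, f=1, g=1.
Therefore p is ramified.

ramified


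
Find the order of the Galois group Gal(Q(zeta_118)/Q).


|Gal(Q(zeta_118)/Q)| = phi(118)
= 58

58


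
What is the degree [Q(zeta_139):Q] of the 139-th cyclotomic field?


The degree equals Euler's totient phi(139).
139 = 139
phi(139) = 138

138


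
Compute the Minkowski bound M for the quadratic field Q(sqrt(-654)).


d = -654, d mod 4 = 2, so disc(K) = 4d = -2616; |disc(K)| = 2616
Imaginary quadratic field, so n = 2, s = r2 = 1, r1 = 0
M = (n!/n^n) * (4/pi)^s * sqrt(|disc(K)|) = (2!/2^2) * (4/pi)^1 * sqrt(2616)
= 0.5 * 1.273240 * 51.146847
= 32.5611

32.5611


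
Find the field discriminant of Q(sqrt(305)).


For K = Q(sqrt(d)) with d squarefree: disc(K) = d if d = 1 mod 4, and disc(K) = 4d if d = 2 or 3 mod 4.
Here d = 305, and d mod 4 = 1.
d = 1 mod 4 (O_K = Z[(1+sqrt(d))/2]), so disc(K) = d = 305

305


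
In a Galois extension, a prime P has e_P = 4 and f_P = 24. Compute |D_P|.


|D_P| = e * f
= 4 * 24
= 96

96


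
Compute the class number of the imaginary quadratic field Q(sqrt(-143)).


K = Q(sqrt(-143)). d mod 4 = 1, so D = disc(K) = d = -143
h(K) equals the number of primitive reduced positive-definite forms (a, b, c) = a*x^2 + b*x*y + c*y^2 with b^2 - 4ac = D,
where reduced means |b| <= a <= c, with b >= 0 whenever |b| = a or a = c, and primitive means gcd(a, b, c) = 1.
Reduced forces 3a^2 <= |D| = 143, so 1 <= a <= 6; b must have the parity of D, and c = (b^2 - D)/(4a) must be an integer >= a.
Enumerate a = 1..6, b in [-a, a]:
  a=1: (1, 1, 36)  [1]
  a=2: (2, -1, 18), (2, 1, 18)  [2]
  a=3: (3, -1, 12), (3, 1, 12)  [2]
  a=4: (4, -1, 9), (4, 1, 9)  [2]
  a=5: none
  a=6: (6, -5, 7), (6, 1, 6), (6, 5, 7)  [3]
Total reduced forms: 1 + 2 + 2 + 2 + 3 = 10
h = 10

10


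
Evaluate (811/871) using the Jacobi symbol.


Compute (811/871) via quadratic reciprocity:
  reciprocity: (811/871) -> -(871/811)
  reduce: (60/811)
  pull out 2: (2/811) = -1  (since 811 mod 8 = 3)
  pull out 2: (2/811) = -1  (since 811 mod 8 = 3)
  reciprocity: (15/811) -> -(811/15)
  reduce: (1/15)
  (1/15) = 1
Product of signs = 1

1


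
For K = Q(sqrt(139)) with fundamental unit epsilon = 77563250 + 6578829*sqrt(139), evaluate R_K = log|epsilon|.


epsilon = 77563250 + 6578829*sqrt(139)
= 1.5513e+08
R = ln(1.5513e+08)
= 18.8598

18.8598


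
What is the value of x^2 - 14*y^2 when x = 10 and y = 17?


x^2 - d*y^2
= 10^2 - 14*17^2
= 100 - 4046
= -3946

-3946


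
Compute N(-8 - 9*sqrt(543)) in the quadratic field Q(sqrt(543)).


N(a + b*sqrt(d)) = a^2 - d*b^2
= (-8)^2 - (543)*(-9)^2
= 64 - 43983
= -43919

-43919


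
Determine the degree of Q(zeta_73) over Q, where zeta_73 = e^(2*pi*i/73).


The degree equals Euler's totient phi(73).
73 = 73
phi(73) = 72

72


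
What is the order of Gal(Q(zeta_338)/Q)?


|Gal(Q(zeta_338)/Q)| = phi(338)
= 156

156


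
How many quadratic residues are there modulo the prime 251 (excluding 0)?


For prime p, the number of non-zero quadratic residues is (p-1)/2.
= (251-1)/2
= 125

125


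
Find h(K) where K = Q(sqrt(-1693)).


K = Q(sqrt(-1693)). d mod 4 = 3, so D = disc(K) = 4d = -6772
h(K) equals the number of primitive reduced positive-definite forms (a, b, c) = a*x^2 + b*x*y + c*y^2 with b^2 - 4ac = D,
where reduced means |b| <= a <= c, with b >= 0 whenever |b| = a or a = c, and primitive means gcd(a, b, c) = 1.
Reduced forces 3a^2 <= |D| = 6772, so 1 <= a <= 47; b must have the parity of D, and c = (b^2 - D)/(4a) must be an integer >= a.
Enumerate a = 1..47, b in [-a, a]:
  a=1: (1, 0, 1693)  [1]
  a=2: (2, 2, 847)  [1]
  a=3..6: none
  a=7: (7, -2, 242), (7, 2, 242)  [2]
  a=8..10: none
  a=11: (11, -2, 154), (11, 2, 154)  [2]
  a=12: none
  a=13: (13, -12, 133), (13, 12, 133)  [2]
  a=14: (14, -2, 121), (14, 2, 121)  [2]
  a=15..18: none
  a=19: (19, -12, 91), (19, 12, 91)  [2]
  a=20..21: none
  a=22: (22, -2, 77), (22, 2, 77)  [2]
  a=23: (23, -6, 74), (23, 6, 74)  [2]
  a=24..25: none
  a=26: (26, -14, 67), (26, 14, 67)  [2]
  a=27..36: none
  a=37: (37, -6, 46), (37, 6, 46)  [2]
  a=38: (38, -26, 49), (38, 26, 49)  [2]
  a=39..47: none
Total reduced forms: 1 + 1 + 2 + 2 + 2 + 2 + 2 + 2 + 2 + 2 + 2 + 2 = 22
h = 22

22


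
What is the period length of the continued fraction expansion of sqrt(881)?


Run the CF algorithm for sqrt(881).
a_0 = floor(sqrt(881)) = 29; set m_0=0, q_0=1.
Recurrence: m' = q*a - m,  q' = (d - m'^2)/q,  a' = floor((a_0 + m')/q').
  step 1: m=29, q=40, a=1
  step 2: m=11, q=19, a=2
  step 3: m=27, q=8, a=7
  step 4: m=29, q=5, a=11
  step 5: m=26, q=41, a=1
  step 6: m=15, q=16, a=2
  step 7: m=17, q=37, a=1
  step 8: m=20, q=13, a=3
  step 9: m=19, q=40, a=1
  step 10: m=21, q=11, a=4
  step 11: m=23, q=32, a=1
  step 12: m=9, q=25, a=1
  step 13: m=16, q=25, a=1
  step 14: m=9, q=32, a=1
  step 15: m=23, q=11, a=4
  step 16: m=21, q=40, a=1
  step 17: m=19, q=13, a=3
  step 18: m=20, q=37, a=1
  step 19: m=17, q=16, a=2
  step 20: m=15, q=41, a=1
  step 21: m=26, q=5, a=11
  step 22: m=29, q=8, a=7
  step 23: m=27, q=19, a=2
  step 24: m=11, q=40, a=1
  step 25: m=29, q=1, a=58
a_25 = 2*a_0 = 58, so the period closes here.
sqrt(881) = [29; 1, 2, 7, 11, 1, 2, 1, 3, 1, 4, 1, 1, 1, 1, 4, 1, 3, 1, 2, 1, 11, 7, 2, 1, 58]
Period length = 25

25


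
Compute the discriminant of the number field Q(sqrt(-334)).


For K = Q(sqrt(d)) with d squarefree: disc(K) = d if d = 1 mod 4, and disc(K) = 4d if d = 2 or 3 mod 4.
Here d = -334, and d mod 4 = 2.
d = 2 mod 4, not 1 (O_K = Z[sqrt(d)]), so disc(K) = 4d = 4 * (-334) = -1336

-1336


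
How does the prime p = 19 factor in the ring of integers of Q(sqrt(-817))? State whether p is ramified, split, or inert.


K = Q(sqrt(-817)). Since d mod 4 = 3, disc(K) = -3268.
Check p | disc: -3268 mod 19 = 0.
p divides disc, so p ramifies: (p) = P^2 with e=2, f=1, g=1.
Therefore p is ramified.

ramified


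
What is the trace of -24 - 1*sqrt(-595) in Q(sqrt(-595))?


Tr(a + b*sqrt(d)) = (a + b*sqrt(d)) + (a - b*sqrt(d)) = 2a
= 2 * (-24)
= -48

-48


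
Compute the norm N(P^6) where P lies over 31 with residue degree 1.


N(P^a) = p^(a*f)
= 31^(6*1)
= 31^6
= 887503681

887503681


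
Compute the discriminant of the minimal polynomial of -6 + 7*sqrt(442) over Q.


The element -6 + 7*sqrt(442) has minimal polynomial:
x^2 + 12*x - 21622
Discriminant = (12)^2 - 4*(-21622)
= 144 + 86488
= 86632

86632


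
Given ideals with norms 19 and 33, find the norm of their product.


N(IJ) = N(I) * N(J)
= 19 * 33
= 627

627


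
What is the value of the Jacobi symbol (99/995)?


Compute (99/995) via quadratic reciprocity:
  reciprocity: (99/995) -> -(995/99)
  reduce: (5/99)
  reciprocity: (5/99) -> +(99/5)
  reduce: (4/5)
  pull out 2: (2/5) = -1  (since 5 mod 8 = 5)
  pull out 2: (2/5) = -1  (since 5 mod 8 = 5)
  (1/5) = 1
Product of signs = -1

-1


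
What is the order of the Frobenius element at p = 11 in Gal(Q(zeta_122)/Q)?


The Frobenius at p in Gal(Q(zeta_n)/Q) = (Z/nZ)* is the class of p, so its order is ord_122(11), the smallest k >= 1 with 11^k = 1 mod 122.
n = 122 = 2 * 61, phi(122) = 60; the order divides phi(n).
Divisors of 60: 1, 2, 3, 4, 5, 6, 10, 12, 15, 20, 30, 60
Repeated squaring mod 122: 11^1 = 11, 11^2 = 121, 11^4 = 1, 11^8 = 1, 11^16 = 1, 11^32 = 1
Test divisors in increasing order:
  k=1: 11^1 = 11 mod 122
  k=2: 11^2 = 121 mod 122
  k=3: 11^3 = 121 * 11 = 111 mod 122
  k=4: 11^4 = 1 mod 122  <- first divisor giving 1
Order = 4

4


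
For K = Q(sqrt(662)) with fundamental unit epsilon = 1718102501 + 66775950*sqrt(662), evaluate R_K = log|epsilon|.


epsilon = 1718102501 + 66775950*sqrt(662)
= 3.4362e+09
R = ln(3.4362e+09)
= 21.9576

21.9576


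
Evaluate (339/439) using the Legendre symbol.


p = 439 is prime, so compute (339/439) with the reciprocity algorithm (Jacobi-symbol steps: pull out 2s via (2/n), flip via reciprocity, reduce):
  reciprocity: (339/439) -> -(439/339)
  reduce: (100/339)
  pull out 2: (2/339) = -1  (since 339 mod 8 = 3)
  pull out 2: (2/339) = -1  (since 339 mod 8 = 3)
  reciprocity: (25/339) -> +(339/25)
  reduce: (14/25)
  pull out 2: (2/25) = +1  (since 25 mod 8 = 1)
  reciprocity: (7/25) -> +(25/7)
  reduce: (4/7)
  pull out 2: (2/7) = +1  (since 7 mod 8 = 7)
  pull out 2: (2/7) = +1  (since 7 mod 8 = 7)
  (1/7) = 1
Product of signs = -1
(339/439) = -1

-1


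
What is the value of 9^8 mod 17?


p = 17 is prime and the exponent is (p-1)/2 = 8, so by Euler's criterion 9^8 = (9/17) = +1 or -1 mod 17.
Compute by square-and-multiply:
  8 = 8 (binary 1000)
  Repeated squaring mod 17: 9^1 = 9, 9^2 = 13, 9^4 = 16, 9^8 = 1
  9^8 = 1 mod 17
Result 1: 9 is a quadratic residue mod 17.
9^8 mod 17 = 1

1


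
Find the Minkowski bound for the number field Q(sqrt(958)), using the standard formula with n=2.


d = 958, d mod 4 = 2, so disc(K) = 4d = 3832; |disc(K)| = 3832
Real quadratic field, so n = 2, s = r2 = 0, r1 = 2
M = (n!/n^n) * (4/pi)^s * sqrt(|disc(K)|) = (2!/2^2) * (4/pi)^0 * sqrt(3832)
= 0.5 * 1.000000 * 61.903150
= 30.9516

30.9516


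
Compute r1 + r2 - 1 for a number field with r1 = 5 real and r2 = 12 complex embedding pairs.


By Dirichlet's unit theorem:
rank = r1 + r2 - 1
= 5 + 12 - 1
= 16

16


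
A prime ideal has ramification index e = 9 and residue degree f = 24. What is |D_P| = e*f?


|D_P| = e * f
= 9 * 24
= 216

216


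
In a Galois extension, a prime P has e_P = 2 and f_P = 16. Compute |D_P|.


|D_P| = e * f
= 2 * 16
= 32

32


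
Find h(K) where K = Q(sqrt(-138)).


K = Q(sqrt(-138)). d mod 4 = 2, so D = disc(K) = 4d = -552
h(K) equals the number of primitive reduced positive-definite forms (a, b, c) = a*x^2 + b*x*y + c*y^2 with b^2 - 4ac = D,
where reduced means |b| <= a <= c, with b >= 0 whenever |b| = a or a = c, and primitive means gcd(a, b, c) = 1.
Reduced forces 3a^2 <= |D| = 552, so 1 <= a <= 13; b must have the parity of D, and c = (b^2 - D)/(4a) must be an integer >= a.
Enumerate a = 1..13, b in [-a, a]:
  a=1: (1, 0, 138)  [1]
  a=2: (2, 0, 69)  [1]
  a=3: (3, 0, 46)  [1]
  a=4..5: none
  a=6: (6, 0, 23)  [1]
  a=7: (7, -6, 21), (7, 6, 21)  [2]
  a=8..10: none
  a=11: (11, -8, 14), (11, 8, 14)  [2]
  a=12..13: none
Total reduced forms: 1 + 1 + 1 + 1 + 2 + 2 = 8
h = 8

8
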